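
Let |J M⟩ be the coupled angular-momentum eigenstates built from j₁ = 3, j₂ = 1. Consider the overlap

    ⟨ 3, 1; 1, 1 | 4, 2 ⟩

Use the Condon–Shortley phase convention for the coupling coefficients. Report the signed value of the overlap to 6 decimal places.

j₁+j₂−J=0  J+j₁−j₂=6  J−j₁+j₂=2  j₁+j₂+J+1=9
(j₁±m₁, j₂±m₂, J±M) = (4,2,2,0,6,2)
P² = 34560/7
sum k=0..0:
  [0] +1/96 = 1/96
S = 1/96
C² = P²·S² = 15/28 ; C = +0.731925

+0.731925  (= +√(15/28))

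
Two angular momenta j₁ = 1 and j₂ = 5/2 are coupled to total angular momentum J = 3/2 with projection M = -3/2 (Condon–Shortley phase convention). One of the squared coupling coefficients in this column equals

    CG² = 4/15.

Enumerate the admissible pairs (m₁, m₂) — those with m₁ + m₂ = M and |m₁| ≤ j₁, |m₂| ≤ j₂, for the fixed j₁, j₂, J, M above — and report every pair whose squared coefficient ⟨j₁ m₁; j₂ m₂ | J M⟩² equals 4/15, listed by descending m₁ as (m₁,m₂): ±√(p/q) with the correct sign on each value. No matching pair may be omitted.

Admissible pairs with m₁+m₂ = M = -3/2: (-1,-1/2), (0,-3/2), (1,-5/2)
  (m₁,m₂)=(1,-5/2): CG² = 2/3, CG = +√(2/3)
  (m₁,m₂)=(0,-3/2): CG² = 4/15, CG = −√(4/15)   ← matches the target
  (m₁,m₂)=(-1,-1/2): CG² = 1/15, CG = +√(1/15)
Pairs with CG² = 4/15: (0,-3/2): −√(4/15)

(0,-3/2): −√(4/15)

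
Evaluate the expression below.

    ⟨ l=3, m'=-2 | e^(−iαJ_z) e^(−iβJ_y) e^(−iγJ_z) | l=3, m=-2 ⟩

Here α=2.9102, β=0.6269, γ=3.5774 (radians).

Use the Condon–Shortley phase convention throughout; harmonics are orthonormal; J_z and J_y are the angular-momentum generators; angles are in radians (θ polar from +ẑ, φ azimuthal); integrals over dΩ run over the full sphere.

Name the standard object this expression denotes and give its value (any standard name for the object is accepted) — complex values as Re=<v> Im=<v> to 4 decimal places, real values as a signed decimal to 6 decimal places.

Wigner D-matrix element, Re=0.3228 Im=0.1398

This is a Wigner D-matrix element — the rotation-matrix element ⟨l m'| R(α,β,γ) |l m⟩ in the angular-momentum basis.
Split into d^3_{-2,-2}(β=0.6269) × two z-phases.
c=cos(0.626900/2)=0.951275, s=sin(0.626900/2)=0.308342; N=√[1·120·1·120]=120.000000
k∈{0,1} keeps every argument non-negative
  k=0: (−1)^0·120.0000/(120)·0.9513^6·0.3083^0 = +0.741033
  k=1: (−1)^1·120.0000/(24)·0.9513^4·0.3083^2 = -0.389280
d^3_{-2,-2}(0.6269) = +0.741033 -0.389280 = +0.351754
Phases: e^{-i·(-2)·2.9102}=+0.894812-0.446442i, e^{-i·(-2)·3.5774}=+0.643592+0.765369i ⇒ D=+0.322765+0.139835i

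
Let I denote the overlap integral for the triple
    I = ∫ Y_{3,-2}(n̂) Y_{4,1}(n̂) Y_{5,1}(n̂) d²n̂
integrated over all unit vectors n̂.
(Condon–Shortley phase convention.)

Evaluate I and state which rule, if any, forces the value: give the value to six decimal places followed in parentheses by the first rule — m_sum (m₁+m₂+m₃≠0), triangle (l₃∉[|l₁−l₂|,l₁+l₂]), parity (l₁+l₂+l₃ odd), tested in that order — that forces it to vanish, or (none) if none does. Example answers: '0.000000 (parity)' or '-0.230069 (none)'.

m-sum 0 ✓  L=12 even ✓  1≤5≤7 ✓
Π(2lᵢ+1) = 7×9×11 = 693
triangle coeff Δ(3,4,5) = 1/180180
Σ_t [0,2]: t=0:+1/576 t=1:−1/144 t=2:+1/576 = -1/288
(3j)²=20/1001 [(3 4 5; 0 0 0)], sign=+1
Σ_t [1,2]: t=1:−1/1152 t=2:+1/432 = 5/3456
(3j)²=625/36036 [(3 4 5; -2 1 1)], sign=+1
⇒ 4πI² = 3125/13013
I = (+1)√(3125/13013/(4π)) = 0.13823925
No selection rule forces the value: the integral is nonzero (none).

0.138239 (none)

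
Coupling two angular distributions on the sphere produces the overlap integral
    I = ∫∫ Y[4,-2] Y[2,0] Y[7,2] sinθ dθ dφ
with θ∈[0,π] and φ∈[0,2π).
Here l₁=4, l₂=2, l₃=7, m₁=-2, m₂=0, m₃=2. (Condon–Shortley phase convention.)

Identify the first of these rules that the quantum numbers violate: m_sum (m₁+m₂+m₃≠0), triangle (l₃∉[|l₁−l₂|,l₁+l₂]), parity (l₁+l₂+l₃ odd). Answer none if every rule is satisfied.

triangle

m₁+m₂+m₃ = -2 + 0 + 2 = 0  ✓
triangle: need |l₁−l₂| ≤ l₃ ≤ l₁+l₂ = [2,6]; l₃=7 is outside  ✗
parity: l₁+l₂+l₃ = 13 is odd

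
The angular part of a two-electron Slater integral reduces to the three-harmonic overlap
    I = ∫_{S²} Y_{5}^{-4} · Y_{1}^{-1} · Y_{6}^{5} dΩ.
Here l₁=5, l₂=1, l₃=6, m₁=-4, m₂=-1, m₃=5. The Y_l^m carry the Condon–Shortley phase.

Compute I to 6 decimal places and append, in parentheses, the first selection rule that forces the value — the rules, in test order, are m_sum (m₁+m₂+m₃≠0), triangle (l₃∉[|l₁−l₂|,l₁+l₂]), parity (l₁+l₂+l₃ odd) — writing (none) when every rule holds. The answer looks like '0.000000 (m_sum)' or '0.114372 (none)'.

m-sum 0 ✓  L=12 even ✓  4≤6≤6 ✓
Π(2lᵢ+1) = 11×3×13 = 429
triangle coeff Δ(5,1,6) = 1/858
Σ_t [0,0]: t=0:+1/14400 = 1/14400
(3j)²=6/143 [(5 1 6; 0 0 0)], sign=+1
Σ_t [0,0]: t=0:+1/725760 = 1/725760
(3j)²=5/78 [(5 1 6; -4 -1 5)], sign=-1
⇒ 4πI² = 15/13
I = (-1)√(15/13/(4π)) = -0.30301841
No selection rule forces the value: the integral is nonzero (none).

-0.303018 (none)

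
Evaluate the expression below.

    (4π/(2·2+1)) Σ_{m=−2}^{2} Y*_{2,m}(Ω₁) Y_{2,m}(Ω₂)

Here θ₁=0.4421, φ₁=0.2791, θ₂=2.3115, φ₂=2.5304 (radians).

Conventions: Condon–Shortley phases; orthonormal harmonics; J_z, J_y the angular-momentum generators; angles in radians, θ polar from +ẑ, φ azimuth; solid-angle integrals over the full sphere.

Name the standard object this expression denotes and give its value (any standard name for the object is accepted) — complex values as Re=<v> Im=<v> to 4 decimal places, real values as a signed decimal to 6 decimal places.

Legendre polynomial (addition theorem), +0.480723

This sum is the spherical-harmonic addition theorem: it equals the Legendre polynomial P_l(cos γ) of the angle γ between the two directions.
Addition theorem: P_2(cos γ) = (4π/5) Σ_m Y*_{lm}(Ω₁) Y_{lm}(Ω₂), m = −2…2:
  term(m=-2) = -0.00310 + 0.01455j   from Y*(Ω₁)=0.05997 + 0.03745j, Y(Ω₂)=0.07182 + 0.19774j
  term(m=-1) = 0.07232 + 0.08934j   from Y*(Ω₁)=0.28719 + 0.08230j, Y(Ω₂)=0.31508 + 0.22078j
  term(m=+0) = 0.05283 + 0.00000j   from Y*(Ω₁)=0.45759 + 0.00000j, Y(Ω₂)=0.11546 + 0.00000j
  term(m=+1) = 0.07232 - 0.08934j   from Y*(Ω₁)=-0.28719 + 0.08230j, Y(Ω₂)=-0.31508 + 0.22078j
  term(m=+2) = -0.00310 - 0.01455j   from Y*(Ω₁)=0.05997 - 0.03745j, Y(Ω₂)=0.07182 - 0.19774j
Total Σ_m = 0.19127 - 0.00000j. Multiply by 2.513274: 0.48072 - 0.00000j. P_2(cos γ) = 0.480723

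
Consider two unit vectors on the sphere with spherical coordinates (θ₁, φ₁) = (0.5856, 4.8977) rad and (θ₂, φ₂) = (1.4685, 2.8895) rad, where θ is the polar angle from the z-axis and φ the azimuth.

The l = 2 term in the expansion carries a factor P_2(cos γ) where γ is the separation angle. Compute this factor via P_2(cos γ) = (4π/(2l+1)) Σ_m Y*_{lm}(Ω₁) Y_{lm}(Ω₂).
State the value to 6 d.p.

Addition theorem: P_2(cos γ) = (4π/5) Σ_m Y*_{lm}(Ω₁) Y_{lm}(Ω₂), m = −2…2:
  [-2]  conj(Y_{2,-2})(Ω₁) = -0.109986-0.042738i ; Y_{2,-2}(Ω₂) = +0.334683+0.184661i ; Δ = -0.028918-0.034614i
  [-1]  conj(Y_{2,-1})(Ω₁) = +0.065565-0.349750i ; Y_{2,-1}(Ω₂) = -0.075998-0.019575i ; Δ = -0.011829+0.025297i
  [+0]  conj(Y_{2,0})(Ω₁) = +0.341749-0.000000i ; Y_{2,0}(Ω₂) = -0.305525+0.000000i ; Δ = -0.104413+0.000000i
  [+1]  conj(Y_{2,1})(Ω₁) = -0.065565-0.349750i ; Y_{2,1}(Ω₂) = +0.075998-0.019575i ; Δ = -0.011829-0.025297i
  [+2]  conj(Y_{2,2})(Ω₁) = -0.109986+0.042738i ; Y_{2,2}(Ω₂) = +0.334683-0.184661i ; Δ = -0.028918+0.034614i
Accumulated sum -0.185908+0.000000i; after 4π/(2l+1) scaling, -0.467237+0.000000i ⇒ P_2 = -0.467237

-0.467237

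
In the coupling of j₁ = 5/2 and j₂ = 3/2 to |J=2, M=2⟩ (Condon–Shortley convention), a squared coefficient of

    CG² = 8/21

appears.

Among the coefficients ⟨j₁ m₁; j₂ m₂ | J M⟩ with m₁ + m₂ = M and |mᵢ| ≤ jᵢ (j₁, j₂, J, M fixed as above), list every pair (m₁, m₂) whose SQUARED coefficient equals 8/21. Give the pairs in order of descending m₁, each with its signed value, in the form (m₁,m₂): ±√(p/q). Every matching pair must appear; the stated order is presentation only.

Admissible pairs with m₁+m₂ = M = 2: (1/2,3/2), (3/2,1/2), (5/2,-1/2)
  (m₁,m₂)=(5/2,-1/2): CG² = 10/21, CG = +√(10/21)
  (m₁,m₂)=(3/2,1/2): CG² = 8/21, CG = −√(8/21)   ← matches the target
  (m₁,m₂)=(1/2,3/2): CG² = 1/7, CG = +√(1/7)
Pairs with CG² = 8/21: (3/2,1/2): −√(8/21)

(3/2,1/2): −√(8/21)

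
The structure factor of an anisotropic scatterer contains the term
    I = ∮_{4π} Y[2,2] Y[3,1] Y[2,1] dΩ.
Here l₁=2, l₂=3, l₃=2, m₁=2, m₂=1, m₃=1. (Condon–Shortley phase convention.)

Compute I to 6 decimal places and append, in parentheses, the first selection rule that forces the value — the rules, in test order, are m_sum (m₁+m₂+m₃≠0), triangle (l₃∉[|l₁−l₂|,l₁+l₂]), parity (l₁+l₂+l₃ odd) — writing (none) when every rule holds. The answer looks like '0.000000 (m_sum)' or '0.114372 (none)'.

0.000000 (m_sum)

m-sum = 2 + 1 + 1 = 4 ≠ 0 ⇒ I = 0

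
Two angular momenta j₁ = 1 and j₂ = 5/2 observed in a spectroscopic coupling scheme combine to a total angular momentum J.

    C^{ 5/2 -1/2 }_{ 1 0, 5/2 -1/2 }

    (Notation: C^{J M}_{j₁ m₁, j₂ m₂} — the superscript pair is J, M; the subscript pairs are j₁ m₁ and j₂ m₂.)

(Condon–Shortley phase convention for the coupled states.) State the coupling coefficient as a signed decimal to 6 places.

+√(1/35) ≈ +0.169031

j₁+j₂−J=1  J+j₁−j₂=1  J−j₁+j₂=4  j₁+j₂+J+1=7
(j₁±m₁, j₂±m₂, J±M) = (1,1,2,3,2,3)
P² = 144/35
sum k=0..1:
  [0] +1/4 = 1/4
  [1] −1/6 = -1/6
S = 1/12
C² = P²·S² = 1/35 ; C = +0.169031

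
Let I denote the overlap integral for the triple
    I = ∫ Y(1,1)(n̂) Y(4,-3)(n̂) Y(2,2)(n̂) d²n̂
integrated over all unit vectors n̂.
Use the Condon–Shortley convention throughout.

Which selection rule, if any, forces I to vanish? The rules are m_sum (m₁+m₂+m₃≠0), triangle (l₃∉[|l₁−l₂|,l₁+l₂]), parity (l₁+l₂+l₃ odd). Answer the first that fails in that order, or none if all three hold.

Σmᵢ = 0  ✓
l₃∈[|l₁−l₂|,l₁+l₂]=[3,5] required, l₃=2 fails  ✗
Σlᵢ = 7 ⇒ odd

triangle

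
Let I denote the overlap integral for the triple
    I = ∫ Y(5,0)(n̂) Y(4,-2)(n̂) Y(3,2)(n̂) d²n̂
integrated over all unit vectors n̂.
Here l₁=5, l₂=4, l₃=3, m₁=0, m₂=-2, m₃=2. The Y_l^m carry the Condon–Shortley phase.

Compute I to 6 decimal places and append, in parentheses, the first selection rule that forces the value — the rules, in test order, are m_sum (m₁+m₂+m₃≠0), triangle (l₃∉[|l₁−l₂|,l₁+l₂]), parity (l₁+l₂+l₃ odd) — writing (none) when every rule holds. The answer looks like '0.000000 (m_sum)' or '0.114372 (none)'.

m-sum 0 ✓  L=12 even ✓  1≤3≤9 ✓
Π(2lᵢ+1) = 11×9×7 = 693
triangle coeff Δ(5,4,3) = 1/180180
Σ_t [2,4]: t=2:+1/576 t=3:−1/144 t=4:+1/576 = -1/288
(3j)²=20/1001 [(5 4 3; 0 0 0)], sign=+1
Σ_t [1,2]: t=1:−1/2880 t=2:+1/576 = 1/720
(3j)²=80/3003 [(5 4 3; 0 -2 2)], sign=-1
⇒ 4πI² = 4800/13013
I = (-1)√(4800/13013/(4π)) = -0.17132746
No selection rule forces the value: the integral is nonzero (none).

-0.171327 (none)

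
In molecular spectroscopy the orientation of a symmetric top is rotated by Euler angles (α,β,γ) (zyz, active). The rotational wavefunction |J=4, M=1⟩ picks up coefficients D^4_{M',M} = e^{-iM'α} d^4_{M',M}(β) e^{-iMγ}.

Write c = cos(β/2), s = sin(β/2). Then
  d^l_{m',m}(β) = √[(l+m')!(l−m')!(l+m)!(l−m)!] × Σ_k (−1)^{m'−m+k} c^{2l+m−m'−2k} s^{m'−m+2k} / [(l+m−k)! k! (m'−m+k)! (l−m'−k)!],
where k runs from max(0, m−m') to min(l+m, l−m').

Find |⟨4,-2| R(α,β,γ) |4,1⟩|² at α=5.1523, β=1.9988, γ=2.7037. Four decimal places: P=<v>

P=0.1155

Split into d^4_{-2,1}(β=1.9988) × two z-phases.
c=cos(1.998800/2)=0.540807, s=sin(1.998800/2)=0.841147; N=√[2·720·120·6]=1018.233765
The bounds max(0,m−m')=3 and min(l+m,l−m')=5 give 3 terms
  k=3: (−1)^0·1018.2338/(72)·0.5408^5·0.8411^3 = +0.389352
  k=4: (−1)^1·1018.2338/(48)·0.5408^3·0.8411^5 = -1.412837
  k=5: (−1)^2·1018.2338/(240)·0.5408^1·0.8411^7 = +0.683566
d^4_{-2,1}(1.9988) = +0.389352 -1.412837 +0.683566 = -0.339919
|D^4_{-2,1}|² = |d^4_{-2,1}(β)|² = (-0.339919)² = 0.115545 (the z-rotation phases have unit modulus)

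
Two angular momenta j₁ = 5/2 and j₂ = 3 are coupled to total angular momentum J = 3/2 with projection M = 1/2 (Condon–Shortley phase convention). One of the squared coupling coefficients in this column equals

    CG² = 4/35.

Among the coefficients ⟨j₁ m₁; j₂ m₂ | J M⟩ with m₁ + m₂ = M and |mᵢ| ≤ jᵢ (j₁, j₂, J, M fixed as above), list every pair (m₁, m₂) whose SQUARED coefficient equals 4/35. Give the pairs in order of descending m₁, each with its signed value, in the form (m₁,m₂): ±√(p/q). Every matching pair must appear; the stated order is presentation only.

Admissible pairs with m₁+m₂ = M = 1/2: (-5/2,3), (-3/2,2), (-1/2,1), (1/2,0), (3/2,-1), (5/2,-2)
  (m₁,m₂)=(5/2,-2): CG² = 5/21, CG = +√(5/21)
  (m₁,m₂)=(3/2,-1): CG² = 7/30, CG = −√(7/30)
  (m₁,m₂)=(1/2,0): CG² = 4/35, CG = +√(4/35)   ← matches the target
  (m₁,m₂)=(-1/2,1): CG² = 1/105, CG = −√(1/105)
  (m₁,m₂)=(-3/2,2): CG² = 1/21, CG = −√(1/21)
  (m₁,m₂)=(-5/2,3): CG² = 5/14, CG = +√(5/14)
Pairs with CG² = 4/35: (1/2,0): +√(4/35)

(1/2,0): +√(4/35)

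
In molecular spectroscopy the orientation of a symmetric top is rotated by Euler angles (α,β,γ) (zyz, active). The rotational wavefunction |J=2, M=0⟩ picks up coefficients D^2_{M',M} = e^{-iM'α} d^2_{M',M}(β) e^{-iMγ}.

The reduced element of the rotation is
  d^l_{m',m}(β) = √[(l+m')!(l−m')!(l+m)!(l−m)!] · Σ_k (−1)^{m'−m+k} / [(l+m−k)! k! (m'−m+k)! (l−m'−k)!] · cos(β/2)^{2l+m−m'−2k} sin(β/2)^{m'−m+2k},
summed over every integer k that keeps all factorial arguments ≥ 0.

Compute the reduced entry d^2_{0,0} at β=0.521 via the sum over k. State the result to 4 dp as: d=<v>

d=0.6284

d^2_{0,0}(β=0.5210) via the finite sum:
With c≡cos(β/2)=0.966261 and s≡sin(β/2)=0.257564, N=[2·2·2·2]^{1/2}=4.000000
Admissible k: 0..2 (factorial args all ≥0)
  k=0: (−1)^0·4.0000/(4)·0.9663^4·0.2576^0 = +0.871723
  k=1: (−1)^1·4.0000/(1)·0.9663^2·0.2576^2 = -0.247753
  k=2: (−1)^2·4.0000/(4)·0.9663^0·0.2576^4 = +0.004401
d^2_{0,0}(0.5210) = +0.871723 -0.247753 +0.004401 = +0.628371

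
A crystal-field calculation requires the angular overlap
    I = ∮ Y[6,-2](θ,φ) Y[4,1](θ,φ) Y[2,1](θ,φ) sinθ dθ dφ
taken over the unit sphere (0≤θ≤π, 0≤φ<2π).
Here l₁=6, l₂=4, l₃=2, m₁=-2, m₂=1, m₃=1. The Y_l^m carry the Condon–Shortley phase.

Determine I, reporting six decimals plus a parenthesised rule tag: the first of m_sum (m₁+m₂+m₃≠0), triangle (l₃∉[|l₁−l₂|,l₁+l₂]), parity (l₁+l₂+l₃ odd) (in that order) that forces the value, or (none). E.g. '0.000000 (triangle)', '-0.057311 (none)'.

m-sum 0 ✓  L=12 even ✓  2≤2≤10 ✓
Π(2lᵢ+1) = 13×9×5 = 585
triangle coeff Δ(6,4,2) = 1/6435
Σ_t [4,4]: t=4:+1/2304 = 1/2304
(3j)²=5/143 [(6 4 2; 0 0 0)], sign=+1
Σ_t [5,5]: t=5:−1/4320 = -1/4320
(3j)²=224/6435 [(6 4 2; -2 1 1)], sign=+1
⇒ 4πI² = 1120/1573
I = (+1)√(1120/1573/(4π)) = 0.23803440
No selection rule forces the value: the integral is nonzero (none).

0.238034 (none)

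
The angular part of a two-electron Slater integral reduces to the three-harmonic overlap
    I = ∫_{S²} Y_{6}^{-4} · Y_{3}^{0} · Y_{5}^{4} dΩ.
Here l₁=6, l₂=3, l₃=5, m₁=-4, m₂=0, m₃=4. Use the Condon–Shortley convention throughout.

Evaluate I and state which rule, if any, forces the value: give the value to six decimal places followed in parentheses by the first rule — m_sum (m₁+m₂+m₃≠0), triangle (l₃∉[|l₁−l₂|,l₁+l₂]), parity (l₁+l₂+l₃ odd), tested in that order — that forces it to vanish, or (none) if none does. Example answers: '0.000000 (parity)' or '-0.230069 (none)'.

-0.139560 (none)

m-sum 0 ✓  L=14 even ✓  3≤5≤9 ✓
Π(2lᵢ+1) = 13×7×11 = 1001
triangle coeff Δ(6,3,5) = 1/675675
Σ_t [1,3]: t=1:−1/8640 t=2:+1/2304 t=3:−1/8640 = 7/34560
(3j)²=7/429 [(6 3 5; 0 0 0)], sign=-1
Σ_t [2,3]: t=2:+1/161280 t=3:−1/60480 = -1/96768
(3j)²=15/1001 [(6 3 5; -4 0 4)], sign=+1
⇒ 4πI² = 35/143
I = (-1)√(35/143/(4π)) = -0.13956004
No selection rule forces the value: the integral is nonzero (none).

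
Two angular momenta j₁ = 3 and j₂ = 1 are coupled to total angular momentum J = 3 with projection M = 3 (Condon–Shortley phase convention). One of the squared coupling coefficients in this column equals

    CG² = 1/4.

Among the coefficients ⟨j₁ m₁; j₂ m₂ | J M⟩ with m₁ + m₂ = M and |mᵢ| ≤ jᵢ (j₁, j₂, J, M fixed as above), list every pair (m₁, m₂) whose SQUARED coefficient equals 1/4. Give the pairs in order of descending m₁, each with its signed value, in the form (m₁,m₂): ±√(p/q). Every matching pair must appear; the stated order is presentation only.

(2,1): −√(1/4)

Admissible pairs with m₁+m₂ = M = 3: (2,1), (3,0)
  (m₁,m₂)=(3,0): CG² = 3/4, CG = +√(3/4)
  (m₁,m₂)=(2,1): CG² = 1/4, CG = −√(1/4)   ← matches the target
Pairs with CG² = 1/4: (2,1): −√(1/4)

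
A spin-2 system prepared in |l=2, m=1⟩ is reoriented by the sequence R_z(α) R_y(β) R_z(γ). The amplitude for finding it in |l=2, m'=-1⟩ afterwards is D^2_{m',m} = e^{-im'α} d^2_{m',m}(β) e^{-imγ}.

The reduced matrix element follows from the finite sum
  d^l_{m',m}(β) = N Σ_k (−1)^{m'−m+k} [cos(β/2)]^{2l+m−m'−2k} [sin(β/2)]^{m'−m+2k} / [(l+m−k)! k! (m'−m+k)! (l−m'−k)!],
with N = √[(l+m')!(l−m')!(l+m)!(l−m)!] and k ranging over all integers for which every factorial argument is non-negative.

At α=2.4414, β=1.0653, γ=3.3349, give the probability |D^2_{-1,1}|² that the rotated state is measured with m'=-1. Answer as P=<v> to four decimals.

D^2_{-1,1}(2.4414,1.0653,3.3349) = e^{-i·-1·2.4414}·d^2_{-1,1}(1.0653)·e^{-i·1·3.3349}. Compute d first:
c=cos(1.065300/2)=0.861464, s=sin(1.065300/2)=0.507818; N=√[1·6·6·1]=6.000000
The bounds max(0,m−m')=2 and min(l+m,l−m')=3 give 2 terms
  k=2: (−1)^0·6.0000/(2)·0.8615^2·0.5078^2 = +0.574132
  k=3: (−1)^1·6.0000/(6)·0.8615^0·0.5078^4 = -0.066502
d^2_{-1,1}(1.0653) = +0.574132 -0.066502 = +0.507631
|D^2_{-1,1}|² = |d^2_{-1,1}(β)|² = (+0.507631)² = 0.257689 (the z-rotation phases have unit modulus)

P=0.2577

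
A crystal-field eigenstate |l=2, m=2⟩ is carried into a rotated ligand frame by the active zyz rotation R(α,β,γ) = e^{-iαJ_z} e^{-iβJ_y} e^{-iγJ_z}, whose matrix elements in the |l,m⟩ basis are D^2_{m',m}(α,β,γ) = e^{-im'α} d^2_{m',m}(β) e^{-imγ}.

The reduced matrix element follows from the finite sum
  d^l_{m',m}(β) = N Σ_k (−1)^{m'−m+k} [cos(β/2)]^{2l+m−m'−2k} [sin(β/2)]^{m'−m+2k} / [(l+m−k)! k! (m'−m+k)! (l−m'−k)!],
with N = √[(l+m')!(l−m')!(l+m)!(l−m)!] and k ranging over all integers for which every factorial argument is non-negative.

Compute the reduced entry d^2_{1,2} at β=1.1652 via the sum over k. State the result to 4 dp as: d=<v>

d^2_{1,2}(β=1.1652) via the finite sum:
With c≡cos(β/2)=0.835035 and s≡sin(β/2)=0.550197, N=[6·1·24·1]^{1/2}=12.000000
Admissible k: 1..1 (factorial args all ≥0)
  k=1: (−1)^0·12.0000/(6)·0.8350^3·0.5502^1 = +0.640711
d^2_{1,2}(1.1652) = +0.640711

d=0.6407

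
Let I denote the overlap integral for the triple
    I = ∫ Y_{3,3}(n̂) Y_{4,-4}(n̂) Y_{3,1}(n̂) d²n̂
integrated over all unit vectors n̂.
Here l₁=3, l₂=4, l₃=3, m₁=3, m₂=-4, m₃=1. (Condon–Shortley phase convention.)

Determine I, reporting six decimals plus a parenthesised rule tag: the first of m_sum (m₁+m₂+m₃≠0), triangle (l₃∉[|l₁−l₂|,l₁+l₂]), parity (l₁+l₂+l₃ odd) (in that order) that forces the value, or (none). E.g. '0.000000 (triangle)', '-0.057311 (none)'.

m-sum 0 ✓  L=10 even ✓  1≤3≤7 ✓
Π(2lᵢ+1) = 7×9×7 = 441
triangle coeff Δ(3,4,3) = 1/34650
Σ_t [1,3]: t=1:−1/72 t=2:+1/16 t=3:−1/72 = 5/144
(3j)²=2/77 [(3 4 3; 0 0 0)], sign=-1
Σ_t [0,0]: t=0:+1/1152 = 1/1152
(3j)²=1/33 [(3 4 3; 3 -4 1)], sign=+1
⇒ 4πI² = 42/121
I = (-1)√(42/121/(4π)) = -0.16619847
No selection rule forces the value: the integral is nonzero (none).

-0.166198 (none)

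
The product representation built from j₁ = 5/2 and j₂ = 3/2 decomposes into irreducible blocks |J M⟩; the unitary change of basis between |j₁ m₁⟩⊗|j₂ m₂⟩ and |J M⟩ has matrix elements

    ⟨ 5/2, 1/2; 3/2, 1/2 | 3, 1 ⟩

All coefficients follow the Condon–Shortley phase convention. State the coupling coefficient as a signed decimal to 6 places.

√[7·1!4!2!/8! · 3!2!2!1!4!2!] = √(48/5)
  +(−1)^0/∏(0,1,2,2,2,0)! = 1/8  (running 1/8)
  +(−1)^1/∏(1,0,1,1,3,1)! = -1/6  (running -1/24)
⟨..|..⟩ = √(48/5)·(-1/24) = -0.129099

-0.129099  (= −√(1/60))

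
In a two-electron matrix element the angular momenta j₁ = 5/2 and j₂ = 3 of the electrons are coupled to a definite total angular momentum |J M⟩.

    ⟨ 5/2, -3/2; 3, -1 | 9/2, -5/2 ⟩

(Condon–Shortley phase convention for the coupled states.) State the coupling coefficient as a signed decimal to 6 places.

√[10·1!4!5!/11! · 1!4!2!4!2!7!] = √(92160/11)
  +(−1)^0/∏(0,1,4,2,0,3)! = 1/288  (running 1/288)
  +(−1)^1/∏(1,0,3,1,1,4)! = -1/144  (running -1/288)
⟨..|..⟩ = √(92160/11)·(-1/288) = -0.317821

−√(10/99) = -0.317821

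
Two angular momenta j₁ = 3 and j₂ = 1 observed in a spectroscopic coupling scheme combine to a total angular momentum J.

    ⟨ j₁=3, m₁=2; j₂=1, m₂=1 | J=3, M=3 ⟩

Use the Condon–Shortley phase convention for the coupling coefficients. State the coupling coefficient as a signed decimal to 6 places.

triangle: 1!*5!*1!/8! = 120/40320
(j±m)!: 5!*1!*2!*0!*6!*0! = 172800
prefactor² = (2J+1)*Δ*N² = 3600
  k=1: −1/(1!*0!*0!*1!*5!*0!) = -1/120
Σ = -1/120  ⇒  CG² = 3600*(-1/120)² = 1/4
CG = −√(1/4) = -0.500000

−√(1/4) ≈ -0.500000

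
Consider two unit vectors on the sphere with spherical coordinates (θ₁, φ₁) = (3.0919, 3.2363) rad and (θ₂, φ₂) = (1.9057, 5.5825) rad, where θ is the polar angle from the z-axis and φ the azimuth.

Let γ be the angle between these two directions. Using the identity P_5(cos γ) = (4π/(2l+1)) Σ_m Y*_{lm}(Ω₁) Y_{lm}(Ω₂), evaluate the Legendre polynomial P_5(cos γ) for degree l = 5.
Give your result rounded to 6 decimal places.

0.346036

Expand P_5 via completeness: Σ_{m} conj(Y_{5,m}) at Ω₁ times Y_{5,m} at Ω₂ —
  m=-5: Y*=(-0.000000, -0.000000)  Y=(-0.326171, -0.123455)  product (0.000000, 0.000000)
  m=-4: Y*=(-0.000008, -0.000003)  Y=(0.361983, -0.127579)  product (-0.000003, -0.000000)
  m=-3: Y*=(-0.000325, -0.000095)  Y=(0.004095, -0.006969)  product (-0.000002, 0.000002)
  m=-2: Y*=(-0.008173, -0.001567)  Y=(0.056627, 0.331024)  product (0.000056, -0.002794)
  m=-1: Y*=(-0.125610, -0.011932)  Y=(-0.061813, -0.052137)  product (0.007142, 0.007287)
  m=+0: Y*=(-0.918353, -0.000000)  Y=(-0.314169, 0.000000)  product (0.288518, 0.000000)
  m=+1: Y*=(0.125610, -0.011932)  Y=(0.061813, -0.052137)  product (0.007142, -0.007287)
  m=+2: Y*=(-0.008173, 0.001567)  Y=(0.056627, -0.331024)  product (0.000056, 0.002794)
  m=+3: Y*=(0.000325, -0.000095)  Y=(-0.004095, -0.006969)  product (-0.000002, -0.000002)
  m=+4: Y*=(-0.000008, 0.000003)  Y=(0.361983, 0.127579)  product (-0.000003, 0.000000)
  m=+5: Y*=(0.000000, -0.000000)  Y=(0.326171, -0.123455)  product (0.000000, -0.000000)
Total Σ_m = (0.302904, -0.000000). Multiply by 1.142397: (0.346036, -0.000000). P_5(cos γ) = 0.346036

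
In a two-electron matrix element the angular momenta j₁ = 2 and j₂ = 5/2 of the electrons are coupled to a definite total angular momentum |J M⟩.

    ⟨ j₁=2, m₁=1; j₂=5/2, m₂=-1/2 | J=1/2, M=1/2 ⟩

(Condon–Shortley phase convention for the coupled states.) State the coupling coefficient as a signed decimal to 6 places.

-0.365148  (= −√(2/15))

√[2·4!0!1!/6! · 3!1!2!3!1!0!] = √(24/5)
  +(−1)^1/∏(1,3,0,1,0,0)! = -1/6  (running -1/6)
⟨..|..⟩ = √(24/5)·(-1/6) = -0.365148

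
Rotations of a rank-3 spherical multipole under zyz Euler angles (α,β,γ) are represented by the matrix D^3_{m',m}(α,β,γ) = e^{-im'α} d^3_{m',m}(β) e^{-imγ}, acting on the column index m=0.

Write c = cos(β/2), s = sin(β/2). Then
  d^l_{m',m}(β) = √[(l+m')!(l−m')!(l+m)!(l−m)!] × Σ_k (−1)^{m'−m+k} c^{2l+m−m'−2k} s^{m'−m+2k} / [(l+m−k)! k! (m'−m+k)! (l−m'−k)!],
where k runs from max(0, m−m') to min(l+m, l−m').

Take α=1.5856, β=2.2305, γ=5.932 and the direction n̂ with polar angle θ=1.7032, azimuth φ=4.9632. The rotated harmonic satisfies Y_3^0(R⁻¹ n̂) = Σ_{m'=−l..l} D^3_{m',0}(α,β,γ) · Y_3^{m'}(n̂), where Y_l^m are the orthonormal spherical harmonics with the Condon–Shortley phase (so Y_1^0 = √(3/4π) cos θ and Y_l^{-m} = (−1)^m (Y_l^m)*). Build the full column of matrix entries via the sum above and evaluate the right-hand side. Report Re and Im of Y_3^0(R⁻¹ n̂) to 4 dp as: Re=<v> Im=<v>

Re=0.1737 Im=0.0000

Need the full column D^3_{m',0} for m'=−3..3 at α=1.5856, β=2.2305, γ=5.9320.
cos(β/2)=0.439953, sin(β/2)=0.898021
d^3_{-3,0}: single k=3 term ⇒ +0.275799;  D = +0.012244-0.275527i
d^3_{-2,0}: k∈[2..3] ⇒ +0.165485 -0.689475 = -0.523990;  D = +0.523761+0.015512i
d^3_{-1,0}: k∈[1..3] ⇒ +0.051275 -0.640899 +0.890080 = +0.300456;  D = -0.004448+0.300423i
d^3_{0,0}: k∈[0..3] ⇒ +0.007252 -0.271920 +1.132924 -0.524467 = +0.343789;  D = +0.343789+0.000000i
d^3_{1,0}: k∈[0..2] ⇒ -0.051275 +0.640899 -0.890080 = -0.300456;  D = +0.004448+0.300423i
d^3_{2,0}: k∈[0..1] ⇒ +0.165485 -0.689475 = -0.523990;  D = +0.523761-0.015512i
d^3_{3,0}: single k=0 term ⇒ -0.275799;  D = -0.012244-0.275527i
Y_3^{m'}(θ=1.7032,φ=4.9632) and Σ D·Y over m':
  (+0.0122-0.2755i)·(-0.2777-0.2967i)  (+0.5238+0.0155i)·(+0.1162-0.0637i)  (-0.0044+0.3004i)·(-0.0726-0.2833i)  (+0.3438+0.0000i)·(+0.1435+0.0000i)  (+0.0044+0.3004i)·(+0.0726-0.2833i)  (+0.5238-0.0155i)·(+0.1162+0.0637i)  (-0.0122-0.2755i)·(+0.2777-0.2967i)
Y_3^0(R⁻¹ n̂) = +0.173654+0.000000i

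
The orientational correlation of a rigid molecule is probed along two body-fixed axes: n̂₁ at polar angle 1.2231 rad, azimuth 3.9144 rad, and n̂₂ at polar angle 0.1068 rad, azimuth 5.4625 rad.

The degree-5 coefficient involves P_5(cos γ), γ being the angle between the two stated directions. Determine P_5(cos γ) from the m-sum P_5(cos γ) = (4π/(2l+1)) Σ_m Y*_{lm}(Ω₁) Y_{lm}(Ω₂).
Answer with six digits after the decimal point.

Term-by-term m-sum for l=5 (normalisation 4π/11 = 1.142397):
  term(m=-5) = (0.000000, -0.000002)   from Y*(Ω₁)=(0.255754, 0.225422), Y(Ω₂)=(-0.000004, -0.000005)
  term(m=-4) = (0.000073, 0.000007)   from Y*(Ω₁)=(-0.390222, 0.019670), Y(Ω₂)=(-0.000187, -0.000027)
  term(m=-3) = (-0.000003, 0.000043)   from Y*(Ω₁)=(0.008774, -0.009463), Y(Ω₂)=(-0.002574, 0.002080)
  term(m=-2) = (0.012509, 0.000568)   from Y*(Ω₁)=(-0.008376, -0.332538), Y(Ω₂)=(-0.002654, 0.037549)
  term(m=-1) = (-0.000614, 0.027037)   from Y*(Ω₁)=(0.073801, 0.071965), Y(Ω₂)=(0.178855, 0.191945)
  term(m=+0) = (0.263787, 0.000000)   from Y*(Ω₁)=(0.307723, -0.000000), Y(Ω₂)=(0.857223, 0.000000)
  term(m=+1) = (-0.000614, -0.027037)   from Y*(Ω₁)=(-0.073801, 0.071965), Y(Ω₂)=(-0.178855, 0.191945)
  term(m=+2) = (0.012509, -0.000568)   from Y*(Ω₁)=(-0.008376, 0.332538), Y(Ω₂)=(-0.002654, -0.037549)
  term(m=+3) = (-0.000003, -0.000043)   from Y*(Ω₁)=(-0.008774, -0.009463), Y(Ω₂)=(0.002574, 0.002080)
  term(m=+4) = (0.000073, -0.000007)   from Y*(Ω₁)=(-0.390222, -0.019670), Y(Ω₂)=(-0.000187, 0.000027)
  term(m=+5) = (0.000000, 0.000002)   from Y*(Ω₁)=(-0.255754, 0.225422), Y(Ω₂)=(0.000004, -0.000005)
Total Σ_m = (0.287718, -0.000000). Multiply by 1.142397: (0.328689, -0.000000). P_5(cos γ) = 0.328689

0.328689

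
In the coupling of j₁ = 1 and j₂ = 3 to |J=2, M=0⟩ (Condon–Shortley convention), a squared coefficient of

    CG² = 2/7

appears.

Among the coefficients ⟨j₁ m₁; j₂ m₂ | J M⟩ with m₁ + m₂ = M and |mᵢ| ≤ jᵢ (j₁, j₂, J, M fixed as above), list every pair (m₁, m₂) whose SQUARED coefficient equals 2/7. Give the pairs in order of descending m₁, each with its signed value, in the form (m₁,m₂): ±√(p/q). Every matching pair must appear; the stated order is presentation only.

(1,-1): +√(2/7); (-1,1): +√(2/7)

Admissible pairs with m₁+m₂ = M = 0: (-1,1), (0,0), (1,-1)
  (m₁,m₂)=(1,-1): CG² = 2/7, CG = +√(2/7)   ← matches the target
  (m₁,m₂)=(0,0): CG² = 3/7, CG = −√(3/7)
  (m₁,m₂)=(-1,1): CG² = 2/7, CG = +√(2/7)   ← matches the target
Pairs with CG² = 2/7: (1,-1): +√(2/7); (-1,1): +√(2/7)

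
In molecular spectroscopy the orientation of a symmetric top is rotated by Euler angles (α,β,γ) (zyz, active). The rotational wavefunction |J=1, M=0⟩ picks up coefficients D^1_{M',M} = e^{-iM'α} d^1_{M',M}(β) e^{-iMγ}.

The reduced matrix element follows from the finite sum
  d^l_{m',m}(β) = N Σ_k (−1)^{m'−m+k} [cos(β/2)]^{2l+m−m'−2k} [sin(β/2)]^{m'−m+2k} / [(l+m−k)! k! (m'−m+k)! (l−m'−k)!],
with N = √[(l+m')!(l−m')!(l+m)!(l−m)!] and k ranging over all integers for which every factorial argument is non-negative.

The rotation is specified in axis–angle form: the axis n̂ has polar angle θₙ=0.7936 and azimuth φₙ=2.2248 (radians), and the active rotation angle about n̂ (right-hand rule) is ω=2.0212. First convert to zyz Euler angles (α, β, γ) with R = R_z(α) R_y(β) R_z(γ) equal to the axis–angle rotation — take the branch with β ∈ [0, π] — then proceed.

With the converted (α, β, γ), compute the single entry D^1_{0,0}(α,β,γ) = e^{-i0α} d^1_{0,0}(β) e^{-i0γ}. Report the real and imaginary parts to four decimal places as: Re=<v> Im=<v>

Re=0.2706 Im=0.0000

Axis–angle → zyz. n̂ = (sinθₙcosφₙ, sinθₙsinφₙ, cosθₙ) = (-0.433695, +0.565782, +0.701283), ω = 2.0212.
R = I cosω + sinω [n̂]ₓ + (1−cosω) n̂n̂ᵀ gives
  R = [-0.165355, -0.983543, +0.072812; +0.279148, +0.024134, +0.959945; -0.945904, +0.179057, +0.270564]
β = atan2(√(R₁₃²+R₂₃²), R₃₃) = 1.296818; α = atan2(R₂₃, R₁₃) mod 2π = 1.495091; γ = atan2(R₃₂, −R₃₁) mod 2π = 0.187084
First d^1_{0,0}(β=1.2968), then the phase factors e^{-i(0)α} and e^{-i(0)γ}:
Half-angle: c=0.797046, s=0.603919. N=√(1·1·1·1)=1.000000
The bounds max(0,m−m')=0 and min(l+m,l−m')=1 give 2 terms
  k=0: (−1)^0·1.0000/(1)·0.7970^2·0.6039^0 = +0.635282
  k=1: (−1)^1·1.0000/(1)·0.7970^0·0.6039^2 = -0.364718
d^1_{0,0}(1.2968) = +0.635282 -0.364718 = +0.270564
Phases: e^{-i·(0)·1.4951}=+1.000000+0.000000i, e^{-i·(0)·0.1871}=+1.000000+0.000000i ⇒ D=+0.270564+0.000000i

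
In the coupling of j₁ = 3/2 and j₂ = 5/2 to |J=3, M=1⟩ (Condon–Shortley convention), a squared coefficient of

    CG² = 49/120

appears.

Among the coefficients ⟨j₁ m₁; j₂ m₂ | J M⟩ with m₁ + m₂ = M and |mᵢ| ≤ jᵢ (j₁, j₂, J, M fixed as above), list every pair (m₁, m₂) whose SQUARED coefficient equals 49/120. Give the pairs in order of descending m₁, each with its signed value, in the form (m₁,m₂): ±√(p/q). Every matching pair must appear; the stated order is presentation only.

(-1/2,3/2): −√(49/120)

Admissible pairs with m₁+m₂ = M = 1: (-3/2,5/2), (-1/2,3/2), (1/2,1/2), (3/2,-1/2)
  (m₁,m₂)=(3/2,-1/2): CG² = 9/20, CG = +√(9/20)
  (m₁,m₂)=(1/2,1/2): CG² = 1/60, CG = +√(1/60)
  (m₁,m₂)=(-1/2,3/2): CG² = 49/120, CG = −√(49/120)   ← matches the target
  (m₁,m₂)=(-3/2,5/2): CG² = 1/8, CG = −√(1/8)
Pairs with CG² = 49/120: (-1/2,3/2): −√(49/120)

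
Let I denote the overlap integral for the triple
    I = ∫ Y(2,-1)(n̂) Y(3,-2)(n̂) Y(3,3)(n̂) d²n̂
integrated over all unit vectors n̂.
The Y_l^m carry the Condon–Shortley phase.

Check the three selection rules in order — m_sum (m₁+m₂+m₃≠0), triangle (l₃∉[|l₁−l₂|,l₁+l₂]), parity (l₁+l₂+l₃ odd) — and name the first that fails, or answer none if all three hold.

Σmᵢ = 0  ✓
l₃∈[|l₁−l₂|,l₁+l₂]=[1,5], have l₃=3  ✓
Σlᵢ = 8 ⇒ even  ✓

none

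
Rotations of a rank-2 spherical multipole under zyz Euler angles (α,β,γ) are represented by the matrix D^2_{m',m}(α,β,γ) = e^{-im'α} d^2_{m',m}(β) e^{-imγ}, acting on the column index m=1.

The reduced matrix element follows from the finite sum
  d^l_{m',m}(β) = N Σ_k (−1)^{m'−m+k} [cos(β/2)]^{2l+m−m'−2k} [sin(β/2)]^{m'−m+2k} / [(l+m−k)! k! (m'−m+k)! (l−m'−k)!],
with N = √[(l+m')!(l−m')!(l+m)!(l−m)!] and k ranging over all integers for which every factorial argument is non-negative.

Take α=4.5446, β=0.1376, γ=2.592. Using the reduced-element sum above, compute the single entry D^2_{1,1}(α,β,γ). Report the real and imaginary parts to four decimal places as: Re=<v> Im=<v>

Split into d^2_{1,1}(β=0.1376) × two z-phases.
c=cos(0.137600/2)=0.997634, s=sin(0.137600/2)=0.068746; N=√[6·1·6·1]=6.000000
The bounds max(0,m−m')=0 and min(l+m,l−m')=1 give 2 terms
  k=0: (−1)^0·6.0000/(6)·0.9976^4·0.0687^0 = +0.990570
  k=1: (−1)^1·6.0000/(2)·0.9976^2·0.0687^2 = -0.014111
d^2_{1,1}(0.1376) = +0.990570 -0.014111 = +0.976459
D = (-0.167003+0.985956i)·(+0.976459)·(-0.852737-0.522340i) = +0.641938-0.735791i

Re=0.6419 Im=-0.7358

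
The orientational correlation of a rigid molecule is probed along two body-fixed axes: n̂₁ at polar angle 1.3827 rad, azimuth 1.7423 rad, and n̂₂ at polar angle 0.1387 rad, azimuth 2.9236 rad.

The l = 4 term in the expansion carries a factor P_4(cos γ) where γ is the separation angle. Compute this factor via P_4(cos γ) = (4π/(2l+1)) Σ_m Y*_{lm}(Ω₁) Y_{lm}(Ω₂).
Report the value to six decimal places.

Expand P_4 via completeness: Σ_{m} conj(Y_{4,m}) at Ω₁ times Y_{4,m} at Ω₂ —
  m=-4: Y*=(0.318895, 0.261066)  Y=(0.000104, 0.000124)  product (0.000001, 0.000067)
  m=-3: Y*=(0.109190, -0.193155)  Y=(-0.002600, -0.001993)  product (-0.000669, 0.000285)
  m=-2: Y*=(0.229611, 0.082000)  Y=(0.034001, 0.015841)  product (0.006508, 0.006425)
  m=-1: Y*=(0.040863, -0.235923)  Y=(-0.244521, -0.054164)  product (-0.022771, 0.055475)
  m=+0: Y*=(0.210920, -0.000000)  Y=(0.766755, 0.000000)  product (0.161724, 0.000000)
  m=+1: Y*=(-0.040863, -0.235923)  Y=(0.244521, -0.054164)  product (-0.022771, -0.055475)
  m=+2: Y*=(0.229611, -0.082000)  Y=(0.034001, -0.015841)  product (0.006508, -0.006425)
  m=+3: Y*=(-0.109190, -0.193155)  Y=(0.002600, -0.001993)  product (-0.000669, -0.000285)
  m=+4: Y*=(0.318895, -0.261066)  Y=(0.000104, -0.000124)  product (0.000001, -0.000067)
Total Σ_m = (0.127863, -0.000000). Multiply by 1.396263: (0.178530, -0.000000). P_4(cos γ) = 0.178530

0.178530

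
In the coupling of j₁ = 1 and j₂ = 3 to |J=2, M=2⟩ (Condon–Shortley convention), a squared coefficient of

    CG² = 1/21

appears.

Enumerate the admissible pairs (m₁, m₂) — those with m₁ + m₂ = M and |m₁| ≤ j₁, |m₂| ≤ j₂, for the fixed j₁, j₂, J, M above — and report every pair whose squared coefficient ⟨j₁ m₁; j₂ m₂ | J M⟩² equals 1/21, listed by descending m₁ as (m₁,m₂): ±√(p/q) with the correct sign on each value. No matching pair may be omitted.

Admissible pairs with m₁+m₂ = M = 2: (-1,3), (0,2), (1,1)
  (m₁,m₂)=(1,1): CG² = 1/21, CG = +√(1/21)   ← matches the target
  (m₁,m₂)=(0,2): CG² = 5/21, CG = −√(5/21)
  (m₁,m₂)=(-1,3): CG² = 5/7, CG = +√(5/7)
Pairs with CG² = 1/21: (1,1): +√(1/21)

(1,1): +√(1/21)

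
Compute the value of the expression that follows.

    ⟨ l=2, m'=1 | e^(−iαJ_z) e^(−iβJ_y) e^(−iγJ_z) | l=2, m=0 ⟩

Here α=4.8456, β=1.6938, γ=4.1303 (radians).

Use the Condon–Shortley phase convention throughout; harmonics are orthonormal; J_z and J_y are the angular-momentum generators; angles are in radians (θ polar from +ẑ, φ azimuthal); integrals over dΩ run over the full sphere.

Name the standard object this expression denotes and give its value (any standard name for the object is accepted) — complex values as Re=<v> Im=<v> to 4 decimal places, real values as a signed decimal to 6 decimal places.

Wigner D-matrix element, Re=0.0198 Im=0.1478

This is a Wigner D-matrix element — the rotation-matrix element ⟨l m'| R(α,β,γ) |l m⟩ in the angular-momentum basis.
First d^2_{1,0}(β=1.6938), then the phase factors e^{-i(1)α} and e^{-i(0)γ}:
c=cos(1.693800/2)=0.662309, s=sin(1.693800/2)=0.749231; N=√[6·1·2·2]=4.898979
Admissible k: 0..1 (factorial args all ≥0)
  k=0: (−1)^1·4.8990/(2)·0.6623^3·0.7492^1 = -0.533179
  k=1: (−1)^2·4.8990/(2)·0.6623^1·0.7492^3 = +0.682312
d^2_{1,0}(1.6938) = -0.533179 +0.682312 = +0.149133
Attach z-rotation phases: D = e^{-i(1)(4.8456)}·(+0.149133)·e^{-i(0)(4.1303)} = +0.019807+0.147812i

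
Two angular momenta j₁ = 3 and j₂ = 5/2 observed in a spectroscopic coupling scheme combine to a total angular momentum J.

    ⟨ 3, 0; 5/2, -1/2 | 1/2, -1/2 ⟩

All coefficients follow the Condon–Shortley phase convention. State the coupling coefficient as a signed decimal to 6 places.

√[2·5!1!0!/7! · 3!3!2!3!0!1!] = √(144/7)
  +(−1)^2/∏(2,3,1,0,0,0)! = 1/12  (running 1/12)
⟨..|..⟩ = √(144/7)·(1/12) = +0.377964

+0.377964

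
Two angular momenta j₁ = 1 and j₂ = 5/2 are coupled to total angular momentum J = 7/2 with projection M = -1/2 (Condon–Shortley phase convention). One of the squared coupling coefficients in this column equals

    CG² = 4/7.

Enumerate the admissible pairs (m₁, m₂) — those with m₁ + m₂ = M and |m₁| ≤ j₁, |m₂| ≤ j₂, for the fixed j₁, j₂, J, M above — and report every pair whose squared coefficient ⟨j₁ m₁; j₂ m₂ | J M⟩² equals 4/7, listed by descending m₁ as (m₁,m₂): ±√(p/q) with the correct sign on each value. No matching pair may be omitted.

(0,-1/2): +√(4/7)

Admissible pairs with m₁+m₂ = M = -1/2: (-1,1/2), (0,-1/2), (1,-3/2)
  (m₁,m₂)=(1,-3/2): CG² = 1/7, CG = +√(1/7)
  (m₁,m₂)=(0,-1/2): CG² = 4/7, CG = +√(4/7)   ← matches the target
  (m₁,m₂)=(-1,1/2): CG² = 2/7, CG = +√(2/7)
Pairs with CG² = 4/7: (0,-1/2): +√(4/7)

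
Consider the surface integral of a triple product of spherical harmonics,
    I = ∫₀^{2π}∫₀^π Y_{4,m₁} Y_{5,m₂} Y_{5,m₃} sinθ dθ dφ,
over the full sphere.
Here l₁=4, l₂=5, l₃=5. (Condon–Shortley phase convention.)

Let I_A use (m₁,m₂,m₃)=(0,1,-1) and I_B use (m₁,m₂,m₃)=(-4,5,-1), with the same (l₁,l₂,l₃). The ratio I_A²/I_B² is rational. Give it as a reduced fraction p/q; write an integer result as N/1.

Shared (l₁,l₂,l₃)=(4,5,5): N and (l;000)² cancel in I_A²/I_B².
A: Δ = 4!·4!·6!/15! = 1/3153150; Racah Σ t=0..4: t=0:+1/414720 t=1:−1/4320 t=2:+1/768 t=3:−1/1296 t=4:+1/27648 = 7/20736; ⇒ 3j(4 5 5; 0 1 -1)² = 8/1287, sgn +1
B: Δ = 4!·4!·6!/15! = 1/3153150; Racah Σ t=4..4: t=4:+1/414720 = 1/414720; ⇒ 3j(4 5 5; -4 5 -1)² = 2/429, sgn +1
I_A²/I_B² = (8/1287)/(2/429) = 4/3

4/3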